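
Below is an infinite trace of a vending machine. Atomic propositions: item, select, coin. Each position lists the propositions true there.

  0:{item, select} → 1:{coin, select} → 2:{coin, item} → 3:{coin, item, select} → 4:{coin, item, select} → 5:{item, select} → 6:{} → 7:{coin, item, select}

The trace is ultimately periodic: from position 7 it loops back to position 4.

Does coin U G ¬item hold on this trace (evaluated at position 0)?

Walking from position 0: at position 0, G ¬item has not yet held and coin fails, so coin U G ¬item is false.

Does not hold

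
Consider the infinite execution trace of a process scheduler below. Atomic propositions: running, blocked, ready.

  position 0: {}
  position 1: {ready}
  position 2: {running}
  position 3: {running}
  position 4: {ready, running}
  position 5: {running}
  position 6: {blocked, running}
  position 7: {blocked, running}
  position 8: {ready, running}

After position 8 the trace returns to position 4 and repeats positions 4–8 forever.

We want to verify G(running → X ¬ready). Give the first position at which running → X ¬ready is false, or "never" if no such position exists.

Check running → X ¬ready at each position in order: 0 ✓, 1 ✓, 2 ✓.
At position 3 the labels are {running} and the next position 4 has {ready, running}, so running → X ¬ready is false there. This is the first violation.

3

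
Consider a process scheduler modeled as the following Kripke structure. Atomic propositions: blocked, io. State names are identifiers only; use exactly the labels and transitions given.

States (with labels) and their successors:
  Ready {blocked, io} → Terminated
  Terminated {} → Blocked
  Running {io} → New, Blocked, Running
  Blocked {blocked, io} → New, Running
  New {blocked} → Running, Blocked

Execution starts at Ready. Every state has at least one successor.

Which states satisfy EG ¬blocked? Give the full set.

States satisfying ¬blocked: {Terminated, Running}.
States satisfying EG ¬blocked: {Running}.

{Running}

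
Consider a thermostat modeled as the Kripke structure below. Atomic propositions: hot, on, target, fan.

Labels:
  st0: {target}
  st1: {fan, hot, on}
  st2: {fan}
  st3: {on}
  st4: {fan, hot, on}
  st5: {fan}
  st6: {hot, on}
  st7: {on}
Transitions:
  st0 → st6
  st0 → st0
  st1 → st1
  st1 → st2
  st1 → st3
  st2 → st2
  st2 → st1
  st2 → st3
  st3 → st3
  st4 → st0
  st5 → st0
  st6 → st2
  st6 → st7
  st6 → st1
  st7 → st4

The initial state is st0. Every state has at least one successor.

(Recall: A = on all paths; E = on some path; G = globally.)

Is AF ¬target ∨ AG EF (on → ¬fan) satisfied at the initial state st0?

Yes

States satisfying ¬target: {st1, st2, st3, st4, st5, st6, st7}.
States satisfying AF ¬target: {st1, st2, st3, st4, st5, st6, st7}.
States satisfying EF (on → ¬fan): {st0, st1, st2, st3, st4, st5, st6, st7}.
States satisfying AG EF (on → ¬fan): {st0, st1, st2, st3, st4, st5, st6, st7}.
States satisfying AF ¬target ∨ AG EF (on → ¬fan): {st0, st1, st2, st3, st4, st5, st6, st7}.
st0 ∈ Sat(AF ¬target ∨ AG EF (on → ¬fan)).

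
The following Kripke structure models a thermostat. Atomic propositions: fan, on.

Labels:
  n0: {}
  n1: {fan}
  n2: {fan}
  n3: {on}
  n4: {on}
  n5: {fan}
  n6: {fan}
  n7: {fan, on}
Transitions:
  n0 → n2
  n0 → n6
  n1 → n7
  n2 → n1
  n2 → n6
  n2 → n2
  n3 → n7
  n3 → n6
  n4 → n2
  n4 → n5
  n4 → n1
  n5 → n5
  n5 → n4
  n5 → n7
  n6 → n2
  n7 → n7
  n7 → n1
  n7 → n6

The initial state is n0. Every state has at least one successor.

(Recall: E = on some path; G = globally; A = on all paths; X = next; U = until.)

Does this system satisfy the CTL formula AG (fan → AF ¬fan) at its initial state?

Violated

States satisfying fan → AF ¬fan: {n0, n3, n4}.
States satisfying AG (fan → AF ¬fan): ∅.
n1 is reachable from n0 and violates fan → AF ¬fan, so AG fails at n0.
n0 ∉ Sat(AG (fan → AF ¬fan)).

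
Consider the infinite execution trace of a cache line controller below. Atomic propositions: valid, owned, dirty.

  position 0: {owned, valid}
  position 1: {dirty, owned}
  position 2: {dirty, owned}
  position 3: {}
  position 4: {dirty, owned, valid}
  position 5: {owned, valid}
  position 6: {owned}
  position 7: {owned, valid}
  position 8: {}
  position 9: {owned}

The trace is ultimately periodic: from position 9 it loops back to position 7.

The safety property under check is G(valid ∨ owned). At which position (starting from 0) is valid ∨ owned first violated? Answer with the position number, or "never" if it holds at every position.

3

Check valid ∨ owned at each position in order: 0 ✓, 1 ✓, 2 ✓.
At position 3 the labels are {}, so valid ∨ owned is false there. This is the first violation.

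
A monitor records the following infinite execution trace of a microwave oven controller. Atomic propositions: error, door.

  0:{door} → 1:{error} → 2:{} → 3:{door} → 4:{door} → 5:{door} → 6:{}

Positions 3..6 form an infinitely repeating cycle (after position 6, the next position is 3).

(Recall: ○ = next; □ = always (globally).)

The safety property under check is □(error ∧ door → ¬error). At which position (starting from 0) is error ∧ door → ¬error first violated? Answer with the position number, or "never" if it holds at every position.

error ∧ door → ¬error holds at every position 0..6, and those are all the positions the trace ever visits, so the invariant □(error ∧ door → ¬error) is never violated.

never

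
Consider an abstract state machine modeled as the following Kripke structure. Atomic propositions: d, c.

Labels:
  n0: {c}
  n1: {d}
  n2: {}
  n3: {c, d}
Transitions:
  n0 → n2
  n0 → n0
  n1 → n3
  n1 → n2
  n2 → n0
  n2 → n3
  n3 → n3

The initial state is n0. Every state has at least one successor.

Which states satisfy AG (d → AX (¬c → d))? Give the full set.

{n0, n2, n3}

States satisfying d → AX (¬c → d): {n0, n2, n3}.
States satisfying AG (d → AX (¬c → d)): {n0, n2, n3}.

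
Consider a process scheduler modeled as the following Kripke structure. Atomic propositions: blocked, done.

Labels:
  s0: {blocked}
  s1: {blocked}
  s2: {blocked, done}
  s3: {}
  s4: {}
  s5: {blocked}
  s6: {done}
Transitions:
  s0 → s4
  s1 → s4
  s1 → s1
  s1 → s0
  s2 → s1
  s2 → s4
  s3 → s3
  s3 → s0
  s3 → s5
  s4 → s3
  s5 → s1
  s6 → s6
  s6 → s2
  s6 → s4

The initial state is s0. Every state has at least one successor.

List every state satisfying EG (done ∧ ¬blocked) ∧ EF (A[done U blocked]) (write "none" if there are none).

{s6}

States satisfying done ∧ ¬blocked: {s6}.
States satisfying EG (done ∧ ¬blocked): {s6}.
States satisfying A[done U blocked]: {s0, s1, s2, s5}.
States satisfying EF (A[done U blocked]): {s0, s1, s2, s3, s4, s5, s6}.
States satisfying EG (done ∧ ¬blocked) ∧ EF (A[done U blocked]): {s6}.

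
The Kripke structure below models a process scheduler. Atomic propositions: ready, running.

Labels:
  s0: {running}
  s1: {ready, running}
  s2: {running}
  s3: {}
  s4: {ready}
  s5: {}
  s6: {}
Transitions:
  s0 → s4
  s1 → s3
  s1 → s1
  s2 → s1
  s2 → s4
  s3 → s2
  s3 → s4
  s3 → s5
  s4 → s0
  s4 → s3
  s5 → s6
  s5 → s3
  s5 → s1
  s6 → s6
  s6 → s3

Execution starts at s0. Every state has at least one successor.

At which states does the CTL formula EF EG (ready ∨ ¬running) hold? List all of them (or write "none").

{s0, s1, s2, s3, s4, s5, s6}

States satisfying EG (ready ∨ ¬running): {s1, s3, s4, s5, s6}.
States satisfying EF EG (ready ∨ ¬running): {s0, s1, s2, s3, s4, s5, s6}.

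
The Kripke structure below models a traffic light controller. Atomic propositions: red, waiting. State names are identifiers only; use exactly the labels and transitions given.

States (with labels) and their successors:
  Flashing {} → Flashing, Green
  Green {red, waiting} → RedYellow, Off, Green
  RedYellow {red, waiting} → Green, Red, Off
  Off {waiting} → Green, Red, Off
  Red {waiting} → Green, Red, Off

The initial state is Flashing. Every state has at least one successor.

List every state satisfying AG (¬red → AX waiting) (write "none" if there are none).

{Green, RedYellow, Off, Red}

States satisfying ¬red → AX waiting: {Green, RedYellow, Off, Red}.
States satisfying AG (¬red → AX waiting): {Green, RedYellow, Off, Red}.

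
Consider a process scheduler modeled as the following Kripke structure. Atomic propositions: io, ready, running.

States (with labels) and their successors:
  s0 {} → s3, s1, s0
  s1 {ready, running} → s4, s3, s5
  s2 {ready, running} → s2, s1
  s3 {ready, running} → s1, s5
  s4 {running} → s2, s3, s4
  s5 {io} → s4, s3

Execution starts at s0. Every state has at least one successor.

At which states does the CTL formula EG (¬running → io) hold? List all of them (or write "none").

{s1, s2, s3, s4, s5}

States satisfying ¬running → io: {s1, s2, s3, s4, s5}.
States satisfying EG (¬running → io): {s1, s2, s3, s4, s5}.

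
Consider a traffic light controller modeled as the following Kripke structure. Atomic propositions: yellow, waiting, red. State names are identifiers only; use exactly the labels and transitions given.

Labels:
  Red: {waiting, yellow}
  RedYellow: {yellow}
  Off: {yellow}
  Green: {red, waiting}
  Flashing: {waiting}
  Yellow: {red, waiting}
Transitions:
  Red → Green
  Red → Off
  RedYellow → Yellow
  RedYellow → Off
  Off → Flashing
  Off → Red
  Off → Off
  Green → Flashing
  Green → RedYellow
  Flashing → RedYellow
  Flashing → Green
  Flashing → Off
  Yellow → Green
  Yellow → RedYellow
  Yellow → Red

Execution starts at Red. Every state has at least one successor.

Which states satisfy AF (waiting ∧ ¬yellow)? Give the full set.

States satisfying waiting ∧ ¬yellow: {Green, Flashing, Yellow}.
States satisfying AF (waiting ∧ ¬yellow): {Green, Flashing, Yellow}.

{Green, Flashing, Yellow}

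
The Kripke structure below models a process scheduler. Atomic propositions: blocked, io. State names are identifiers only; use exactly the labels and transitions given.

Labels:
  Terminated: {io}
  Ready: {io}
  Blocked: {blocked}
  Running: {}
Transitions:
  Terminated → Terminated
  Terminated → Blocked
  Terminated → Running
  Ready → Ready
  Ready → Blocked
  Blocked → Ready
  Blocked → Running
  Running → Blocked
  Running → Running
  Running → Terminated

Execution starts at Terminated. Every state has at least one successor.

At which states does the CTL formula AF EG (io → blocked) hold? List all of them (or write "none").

{Blocked, Running}

States satisfying EG (io → blocked): {Blocked, Running}.
States satisfying AF EG (io → blocked): {Blocked, Running}.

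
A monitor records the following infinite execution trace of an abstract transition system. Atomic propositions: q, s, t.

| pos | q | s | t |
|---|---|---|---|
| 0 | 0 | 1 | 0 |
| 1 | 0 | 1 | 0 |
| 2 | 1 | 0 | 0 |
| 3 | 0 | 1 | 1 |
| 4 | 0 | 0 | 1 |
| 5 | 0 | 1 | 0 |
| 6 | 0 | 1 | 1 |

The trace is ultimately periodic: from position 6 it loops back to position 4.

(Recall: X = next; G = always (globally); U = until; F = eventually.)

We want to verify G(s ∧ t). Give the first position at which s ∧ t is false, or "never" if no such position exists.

0

At position 0 the labels are {s}, so s ∧ t is false there. This is the first violation.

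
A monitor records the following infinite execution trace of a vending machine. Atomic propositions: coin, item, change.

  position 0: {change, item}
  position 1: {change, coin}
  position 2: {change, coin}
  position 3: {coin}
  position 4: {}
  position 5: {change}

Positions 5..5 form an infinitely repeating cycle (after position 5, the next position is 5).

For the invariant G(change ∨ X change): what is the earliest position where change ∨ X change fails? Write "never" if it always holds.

Check change ∨ X change at each position in order: 0 ✓, 1 ✓, 2 ✓.
At position 3 the labels are {coin} and the next position 4 has {}, so change ∨ X change is false there. This is the first violation.

3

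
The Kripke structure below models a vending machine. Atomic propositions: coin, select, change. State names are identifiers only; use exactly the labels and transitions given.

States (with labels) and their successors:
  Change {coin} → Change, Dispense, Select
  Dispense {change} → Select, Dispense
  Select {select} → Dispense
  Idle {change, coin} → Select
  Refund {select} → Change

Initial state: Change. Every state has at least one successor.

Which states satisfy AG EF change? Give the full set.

States satisfying EF change: {Change, Dispense, Select, Idle, Refund}.
States satisfying AG EF change: {Change, Dispense, Select, Idle, Refund}.

{Change, Dispense, Select, Idle, Refund}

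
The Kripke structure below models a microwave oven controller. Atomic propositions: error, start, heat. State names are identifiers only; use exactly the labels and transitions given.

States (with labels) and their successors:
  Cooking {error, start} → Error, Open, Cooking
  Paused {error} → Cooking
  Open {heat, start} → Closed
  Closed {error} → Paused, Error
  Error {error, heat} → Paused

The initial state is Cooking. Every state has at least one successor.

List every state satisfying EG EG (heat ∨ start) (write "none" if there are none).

States satisfying EG (heat ∨ start): {Cooking}.
States satisfying EG EG (heat ∨ start): {Cooking}.

{Cooking}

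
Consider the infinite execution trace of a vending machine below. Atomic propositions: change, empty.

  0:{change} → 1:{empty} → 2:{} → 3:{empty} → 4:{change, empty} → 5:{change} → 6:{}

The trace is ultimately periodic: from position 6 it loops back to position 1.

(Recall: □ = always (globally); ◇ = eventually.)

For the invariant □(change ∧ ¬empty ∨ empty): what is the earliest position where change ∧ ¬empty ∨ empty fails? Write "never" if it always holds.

Check change ∧ ¬empty ∨ empty at each position in order: 0 ✓, 1 ✓.
At position 2 the labels are {}, so change ∧ ¬empty ∨ empty is false there. This is the first violation.

2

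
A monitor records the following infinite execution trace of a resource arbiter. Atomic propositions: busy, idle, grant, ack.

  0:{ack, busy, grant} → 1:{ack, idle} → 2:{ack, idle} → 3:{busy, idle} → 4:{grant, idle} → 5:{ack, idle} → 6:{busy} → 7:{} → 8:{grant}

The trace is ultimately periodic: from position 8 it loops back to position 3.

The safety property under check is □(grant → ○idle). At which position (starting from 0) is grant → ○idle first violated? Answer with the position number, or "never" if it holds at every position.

never

grant → ○idle holds at every position 0..8, and those are all the positions the trace ever visits, so the invariant □(grant → ○idle) is never violated.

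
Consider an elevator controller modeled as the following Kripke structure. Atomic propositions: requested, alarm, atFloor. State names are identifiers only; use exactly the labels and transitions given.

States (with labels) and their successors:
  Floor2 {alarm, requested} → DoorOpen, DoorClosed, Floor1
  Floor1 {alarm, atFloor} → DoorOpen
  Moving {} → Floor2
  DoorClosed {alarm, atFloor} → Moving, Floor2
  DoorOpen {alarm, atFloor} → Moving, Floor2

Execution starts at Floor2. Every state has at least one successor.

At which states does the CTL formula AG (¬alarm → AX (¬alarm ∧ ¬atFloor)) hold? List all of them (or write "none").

none

States satisfying ¬alarm → AX (¬alarm ∧ ¬atFloor): {Floor2, Floor1, DoorClosed, DoorOpen}.
States satisfying AG (¬alarm → AX (¬alarm ∧ ¬atFloor)): ∅.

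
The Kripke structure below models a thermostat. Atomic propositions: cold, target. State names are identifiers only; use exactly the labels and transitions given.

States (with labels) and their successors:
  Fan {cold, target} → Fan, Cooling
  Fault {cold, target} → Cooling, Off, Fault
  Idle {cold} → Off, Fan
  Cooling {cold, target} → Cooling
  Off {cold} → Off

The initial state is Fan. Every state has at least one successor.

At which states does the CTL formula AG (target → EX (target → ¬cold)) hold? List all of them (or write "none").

{Off}

States satisfying target → EX (target → ¬cold): {Fault, Idle, Off}.
States satisfying AG (target → EX (target → ¬cold)): {Off}.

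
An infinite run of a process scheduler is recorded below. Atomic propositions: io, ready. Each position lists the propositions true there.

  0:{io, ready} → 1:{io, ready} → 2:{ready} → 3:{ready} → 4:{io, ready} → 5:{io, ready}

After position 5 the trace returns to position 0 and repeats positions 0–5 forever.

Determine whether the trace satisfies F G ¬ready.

No

G ¬ready is false at every position 0..5, so it never becomes true and F G ¬ready fails.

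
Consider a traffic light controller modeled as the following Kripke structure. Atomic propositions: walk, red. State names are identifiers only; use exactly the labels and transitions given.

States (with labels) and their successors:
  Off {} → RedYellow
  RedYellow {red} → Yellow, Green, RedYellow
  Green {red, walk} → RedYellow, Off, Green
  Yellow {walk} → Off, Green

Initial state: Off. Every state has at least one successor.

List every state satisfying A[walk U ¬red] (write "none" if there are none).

{Off, Yellow}

States satisfying walk: {Green, Yellow}.
States satisfying ¬red: {Off, Yellow}.
States satisfying A[walk U ¬red]: {Off, Yellow}.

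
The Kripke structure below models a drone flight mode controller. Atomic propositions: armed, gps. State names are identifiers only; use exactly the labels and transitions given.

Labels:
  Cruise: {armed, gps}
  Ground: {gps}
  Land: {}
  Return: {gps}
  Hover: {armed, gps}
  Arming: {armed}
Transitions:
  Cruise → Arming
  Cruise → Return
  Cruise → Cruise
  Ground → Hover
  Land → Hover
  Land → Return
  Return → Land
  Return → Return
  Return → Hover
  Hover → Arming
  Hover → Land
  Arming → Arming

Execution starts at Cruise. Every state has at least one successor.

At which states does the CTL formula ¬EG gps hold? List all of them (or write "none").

States satisfying gps: {Cruise, Ground, Return, Hover}.
States satisfying EG gps: {Cruise, Return}.
States satisfying ¬EG gps: {Ground, Land, Hover, Arming}.

{Ground, Land, Hover, Arming}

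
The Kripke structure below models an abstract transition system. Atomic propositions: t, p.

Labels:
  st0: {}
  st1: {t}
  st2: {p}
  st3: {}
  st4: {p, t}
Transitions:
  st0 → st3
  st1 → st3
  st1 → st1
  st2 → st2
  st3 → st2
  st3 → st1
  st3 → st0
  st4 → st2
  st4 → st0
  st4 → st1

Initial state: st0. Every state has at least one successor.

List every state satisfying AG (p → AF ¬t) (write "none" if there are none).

{st0, st1, st2, st3}

States satisfying p → AF ¬t: {st0, st1, st2, st3}.
States satisfying AG (p → AF ¬t): {st0, st1, st2, st3}.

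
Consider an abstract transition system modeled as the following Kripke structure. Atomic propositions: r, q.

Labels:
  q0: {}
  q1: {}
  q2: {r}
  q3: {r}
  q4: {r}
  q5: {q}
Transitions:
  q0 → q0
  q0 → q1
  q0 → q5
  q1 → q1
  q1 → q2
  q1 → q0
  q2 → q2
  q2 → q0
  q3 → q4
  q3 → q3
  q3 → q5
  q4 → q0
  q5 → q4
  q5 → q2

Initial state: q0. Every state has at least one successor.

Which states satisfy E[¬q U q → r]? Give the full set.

{q0, q1, q2, q3, q4}

States satisfying ¬q: {q0, q1, q2, q3, q4}.
States satisfying q → r: {q0, q1, q2, q3, q4}.
States satisfying E[¬q U q → r]: {q0, q1, q2, q3, q4}.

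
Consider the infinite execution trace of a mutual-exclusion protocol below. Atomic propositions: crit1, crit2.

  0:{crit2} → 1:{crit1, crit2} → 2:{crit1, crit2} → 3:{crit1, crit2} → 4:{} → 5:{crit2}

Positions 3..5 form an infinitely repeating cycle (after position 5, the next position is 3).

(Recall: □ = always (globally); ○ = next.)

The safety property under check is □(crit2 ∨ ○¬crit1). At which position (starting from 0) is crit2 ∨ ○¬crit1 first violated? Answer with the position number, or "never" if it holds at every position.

never

crit2 ∨ ○¬crit1 holds at every position 0..5, and those are all the positions the trace ever visits, so the invariant □(crit2 ∨ ○¬crit1) is never violated.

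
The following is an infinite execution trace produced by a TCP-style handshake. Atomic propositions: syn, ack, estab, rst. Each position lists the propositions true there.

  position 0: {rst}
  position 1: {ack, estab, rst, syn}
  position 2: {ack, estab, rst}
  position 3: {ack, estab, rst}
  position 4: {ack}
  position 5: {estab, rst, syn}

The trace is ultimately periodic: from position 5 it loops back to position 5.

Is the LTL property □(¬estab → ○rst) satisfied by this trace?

Yes

¬estab → ○rst holds at every position 0..5, and those are all positions ever visited, so □(¬estab → ○rst) holds.
Positions where ¬estab holds: 0, 4.
Check ○rst at each: 0→ok, 4→ok.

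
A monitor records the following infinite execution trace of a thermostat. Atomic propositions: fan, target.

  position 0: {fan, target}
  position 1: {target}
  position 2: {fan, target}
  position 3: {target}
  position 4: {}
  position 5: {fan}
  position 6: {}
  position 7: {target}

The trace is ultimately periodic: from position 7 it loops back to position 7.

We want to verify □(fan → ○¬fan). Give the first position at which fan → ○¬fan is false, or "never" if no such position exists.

fan → ○¬fan holds at every position 0..7, and those are all the positions the trace ever visits, so the invariant □(fan → ○¬fan) is never violated.

never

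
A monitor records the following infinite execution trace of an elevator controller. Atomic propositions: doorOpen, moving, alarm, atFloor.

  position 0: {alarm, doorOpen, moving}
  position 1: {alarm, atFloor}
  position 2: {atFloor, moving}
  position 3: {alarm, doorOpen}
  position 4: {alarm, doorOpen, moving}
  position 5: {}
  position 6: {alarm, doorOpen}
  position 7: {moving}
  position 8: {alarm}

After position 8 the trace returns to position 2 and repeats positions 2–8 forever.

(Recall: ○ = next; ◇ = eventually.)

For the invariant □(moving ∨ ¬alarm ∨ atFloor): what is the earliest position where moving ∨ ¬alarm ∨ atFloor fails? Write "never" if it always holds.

3

Check moving ∨ ¬alarm ∨ atFloor at each position in order: 0 ✓, 1 ✓, 2 ✓.
At position 3 the labels are {alarm, doorOpen}, so moving ∨ ¬alarm ∨ atFloor is false there. This is the first violation.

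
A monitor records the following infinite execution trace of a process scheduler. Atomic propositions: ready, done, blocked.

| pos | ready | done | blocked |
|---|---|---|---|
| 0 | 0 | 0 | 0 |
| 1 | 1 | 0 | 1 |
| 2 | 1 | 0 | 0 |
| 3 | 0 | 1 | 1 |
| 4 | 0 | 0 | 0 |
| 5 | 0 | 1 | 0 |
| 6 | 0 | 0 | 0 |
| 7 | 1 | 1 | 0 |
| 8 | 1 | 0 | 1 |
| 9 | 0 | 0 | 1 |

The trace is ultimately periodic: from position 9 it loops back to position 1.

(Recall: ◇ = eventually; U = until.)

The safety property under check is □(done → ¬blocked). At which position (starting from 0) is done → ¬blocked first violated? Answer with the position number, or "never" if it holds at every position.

3

Check done → ¬blocked at each position in order: 0 ✓, 1 ✓, 2 ✓.
At position 3 the labels are {blocked, done}, so done → ¬blocked is false there. This is the first violation.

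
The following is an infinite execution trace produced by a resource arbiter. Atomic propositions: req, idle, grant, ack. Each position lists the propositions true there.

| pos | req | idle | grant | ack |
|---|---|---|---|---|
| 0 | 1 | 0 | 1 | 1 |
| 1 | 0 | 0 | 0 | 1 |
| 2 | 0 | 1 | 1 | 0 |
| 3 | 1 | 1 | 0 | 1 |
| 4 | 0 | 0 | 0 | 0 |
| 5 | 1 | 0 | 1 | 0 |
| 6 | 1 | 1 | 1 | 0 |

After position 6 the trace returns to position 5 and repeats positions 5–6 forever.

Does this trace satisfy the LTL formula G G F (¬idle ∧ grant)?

G F (¬idle ∧ grant) holds at every position 0..6, and those are all positions ever visited, so G G F (¬idle ∧ grant) holds.

Yes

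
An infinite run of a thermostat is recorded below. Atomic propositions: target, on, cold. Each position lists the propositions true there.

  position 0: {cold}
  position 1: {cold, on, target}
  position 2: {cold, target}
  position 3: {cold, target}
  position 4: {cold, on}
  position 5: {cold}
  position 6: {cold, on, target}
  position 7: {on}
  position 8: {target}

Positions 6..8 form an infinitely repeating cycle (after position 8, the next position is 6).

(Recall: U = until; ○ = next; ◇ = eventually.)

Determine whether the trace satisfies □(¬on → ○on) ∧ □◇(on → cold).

Does not hold

¬on → ○on must hold at every position from 0 onward. It fails at position 2, so □(¬on → ○on) is false.
Positions where ¬on holds: 0, 2, 3, 5, 8.
Check ○on at each: 0→ok, 2→fails, 3→ok, 5→ok, 8→ok.
◇(on → cold) holds at every position 0..8, and those are all positions ever visited, so □◇(on → cold) holds.
At position 0: □(¬on → ○on) is false; □◇(on → cold) is true; so □(¬on → ○on) ∧ □◇(on → cold) is false.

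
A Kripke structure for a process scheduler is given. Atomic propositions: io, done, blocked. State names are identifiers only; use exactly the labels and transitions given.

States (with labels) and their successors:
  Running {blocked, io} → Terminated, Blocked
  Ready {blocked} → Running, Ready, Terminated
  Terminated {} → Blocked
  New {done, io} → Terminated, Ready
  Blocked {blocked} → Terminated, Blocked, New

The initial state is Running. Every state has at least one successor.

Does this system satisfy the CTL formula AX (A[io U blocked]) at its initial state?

Does not hold

States satisfying A[io U blocked]: {Running, Ready, Blocked}.
States satisfying AX (A[io U blocked]): {Terminated}.
Running ∉ Sat(AX (A[io U blocked])).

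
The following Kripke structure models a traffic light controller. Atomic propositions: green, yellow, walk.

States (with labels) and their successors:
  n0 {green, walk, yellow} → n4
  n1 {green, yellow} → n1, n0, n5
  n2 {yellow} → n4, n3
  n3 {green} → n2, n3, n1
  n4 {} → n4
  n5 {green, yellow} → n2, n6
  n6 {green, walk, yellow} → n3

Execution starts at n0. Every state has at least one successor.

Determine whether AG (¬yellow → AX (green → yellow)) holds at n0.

Yes

States satisfying ¬yellow → AX (green → yellow): {n0, n1, n2, n4, n5, n6}.
States satisfying AG (¬yellow → AX (green → yellow)): {n0, n4}.
Every state reachable from n0 satisfies ¬yellow → AX (green → yellow).
n0 ∈ Sat(AG (¬yellow → AX (green → yellow))).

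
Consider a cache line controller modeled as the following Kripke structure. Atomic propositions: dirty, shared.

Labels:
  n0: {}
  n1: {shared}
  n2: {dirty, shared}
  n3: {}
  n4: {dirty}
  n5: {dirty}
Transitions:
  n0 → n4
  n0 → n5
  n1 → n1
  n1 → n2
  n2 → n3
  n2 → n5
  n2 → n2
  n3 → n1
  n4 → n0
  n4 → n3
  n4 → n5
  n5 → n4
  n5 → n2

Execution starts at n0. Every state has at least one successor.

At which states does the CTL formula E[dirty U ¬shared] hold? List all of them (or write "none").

{n0, n2, n3, n4, n5}

States satisfying dirty: {n2, n4, n5}.
States satisfying ¬shared: {n0, n3, n4, n5}.
States satisfying E[dirty U ¬shared]: {n0, n2, n3, n4, n5}.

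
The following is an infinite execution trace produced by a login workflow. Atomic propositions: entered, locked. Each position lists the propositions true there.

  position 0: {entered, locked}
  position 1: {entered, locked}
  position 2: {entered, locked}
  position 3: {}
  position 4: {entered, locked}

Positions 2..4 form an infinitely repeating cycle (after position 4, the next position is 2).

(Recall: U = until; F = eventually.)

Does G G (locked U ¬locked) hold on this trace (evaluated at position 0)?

G (locked U ¬locked) holds at every position 0..4, and those are all positions ever visited, so G G (locked U ¬locked) holds.

Yes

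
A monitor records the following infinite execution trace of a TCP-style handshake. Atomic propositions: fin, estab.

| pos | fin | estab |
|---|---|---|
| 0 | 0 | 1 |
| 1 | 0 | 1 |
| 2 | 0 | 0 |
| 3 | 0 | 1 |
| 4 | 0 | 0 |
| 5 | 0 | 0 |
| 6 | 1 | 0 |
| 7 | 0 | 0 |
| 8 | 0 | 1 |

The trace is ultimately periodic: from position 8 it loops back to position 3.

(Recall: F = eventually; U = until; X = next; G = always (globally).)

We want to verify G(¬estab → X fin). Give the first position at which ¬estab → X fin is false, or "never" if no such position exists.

2

Check ¬estab → X fin at each position in order: 0 ✓, 1 ✓.
At position 2 the labels are {} and the next position 3 has {estab}, so ¬estab → X fin is false there. This is the first violation.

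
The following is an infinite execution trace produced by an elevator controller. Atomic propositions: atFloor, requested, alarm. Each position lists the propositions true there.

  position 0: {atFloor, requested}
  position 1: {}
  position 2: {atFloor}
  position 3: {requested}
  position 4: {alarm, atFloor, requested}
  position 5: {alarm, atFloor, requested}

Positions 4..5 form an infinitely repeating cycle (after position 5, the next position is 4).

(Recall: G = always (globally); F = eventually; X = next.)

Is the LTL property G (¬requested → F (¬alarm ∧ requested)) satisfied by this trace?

¬requested → F (¬alarm ∧ requested) holds at every position 0..5, and those are all positions ever visited, so G (¬requested → F (¬alarm ∧ requested)) holds.
Positions where ¬requested holds: 1, 2.
Check F (¬alarm ∧ requested) at each: 1→ok, 2→ok.

Holds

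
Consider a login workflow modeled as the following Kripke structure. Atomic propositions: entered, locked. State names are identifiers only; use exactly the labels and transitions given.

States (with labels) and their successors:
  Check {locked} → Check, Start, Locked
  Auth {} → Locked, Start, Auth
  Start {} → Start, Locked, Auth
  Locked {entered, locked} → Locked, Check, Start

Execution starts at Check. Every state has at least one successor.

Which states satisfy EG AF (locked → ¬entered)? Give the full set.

{Check, Auth, Start}

States satisfying AF (locked → ¬entered): {Check, Auth, Start}.
States satisfying EG AF (locked → ¬entered): {Check, Auth, Start}.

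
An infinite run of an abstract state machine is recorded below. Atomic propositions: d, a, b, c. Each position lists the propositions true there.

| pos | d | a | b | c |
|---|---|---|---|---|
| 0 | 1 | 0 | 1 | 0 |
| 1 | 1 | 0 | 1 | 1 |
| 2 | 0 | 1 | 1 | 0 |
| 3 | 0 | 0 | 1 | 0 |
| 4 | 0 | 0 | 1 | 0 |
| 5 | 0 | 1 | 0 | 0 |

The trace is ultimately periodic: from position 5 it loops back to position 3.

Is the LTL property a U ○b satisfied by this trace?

Holds

Walking from position 0: ○b first holds at position 0, and a holds at every earlier position along the way, so a U ○b holds.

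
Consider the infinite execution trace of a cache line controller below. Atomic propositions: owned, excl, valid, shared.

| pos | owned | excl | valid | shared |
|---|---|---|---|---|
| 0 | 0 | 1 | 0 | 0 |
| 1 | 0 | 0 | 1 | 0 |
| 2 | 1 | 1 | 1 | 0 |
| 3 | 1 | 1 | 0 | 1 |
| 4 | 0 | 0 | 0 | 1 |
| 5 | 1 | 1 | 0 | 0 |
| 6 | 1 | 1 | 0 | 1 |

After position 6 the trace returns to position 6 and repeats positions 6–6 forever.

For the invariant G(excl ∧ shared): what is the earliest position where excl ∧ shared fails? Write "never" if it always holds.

At position 0 the labels are {excl}, so excl ∧ shared is false there. This is the first violation.

0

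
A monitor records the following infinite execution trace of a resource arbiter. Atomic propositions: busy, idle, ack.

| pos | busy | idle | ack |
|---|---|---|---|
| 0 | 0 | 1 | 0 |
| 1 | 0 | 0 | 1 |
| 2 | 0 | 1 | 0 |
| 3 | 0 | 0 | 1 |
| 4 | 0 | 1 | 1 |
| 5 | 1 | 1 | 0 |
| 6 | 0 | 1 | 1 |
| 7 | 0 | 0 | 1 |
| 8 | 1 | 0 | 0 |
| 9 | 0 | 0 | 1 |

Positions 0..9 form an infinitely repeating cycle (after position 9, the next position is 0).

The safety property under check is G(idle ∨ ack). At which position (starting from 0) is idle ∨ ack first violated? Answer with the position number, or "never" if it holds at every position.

Check idle ∨ ack at each position in order: 0 ✓, 1 ✓, 2 ✓, 3 ✓, 4 ✓, 5 ✓, 6 ✓, 7 ✓.
At position 8 the labels are {busy}, so idle ∨ ack is false there. This is the first violation.

8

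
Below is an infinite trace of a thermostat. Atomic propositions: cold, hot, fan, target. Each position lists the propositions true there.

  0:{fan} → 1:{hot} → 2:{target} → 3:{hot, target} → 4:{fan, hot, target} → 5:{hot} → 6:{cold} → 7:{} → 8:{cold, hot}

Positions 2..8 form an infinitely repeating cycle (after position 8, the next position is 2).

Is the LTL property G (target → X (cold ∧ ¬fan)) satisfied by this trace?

target → X (cold ∧ ¬fan) must hold at every position from 0 onward. It fails at position 2, so G (target → X (cold ∧ ¬fan)) is false.
Positions where target holds: 2, 3, 4.
Check X (cold ∧ ¬fan) at each: 2→fails, 3→fails, 4→fails.

Does not hold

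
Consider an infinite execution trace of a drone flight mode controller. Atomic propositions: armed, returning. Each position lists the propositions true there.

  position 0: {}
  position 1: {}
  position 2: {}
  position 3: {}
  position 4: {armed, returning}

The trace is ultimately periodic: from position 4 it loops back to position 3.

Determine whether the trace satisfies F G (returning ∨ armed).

Violated

G (returning ∨ armed) is false at every position 0..4, so it never becomes true and F G (returning ∨ armed) fails.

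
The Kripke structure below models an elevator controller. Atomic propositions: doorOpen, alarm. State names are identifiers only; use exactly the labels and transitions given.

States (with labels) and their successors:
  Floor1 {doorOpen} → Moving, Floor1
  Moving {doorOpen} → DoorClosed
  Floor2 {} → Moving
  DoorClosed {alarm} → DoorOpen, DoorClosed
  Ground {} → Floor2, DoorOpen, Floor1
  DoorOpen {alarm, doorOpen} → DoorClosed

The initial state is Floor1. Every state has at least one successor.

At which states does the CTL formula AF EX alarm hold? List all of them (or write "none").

{Moving, Floor2, DoorClosed, Ground, DoorOpen}

States satisfying EX alarm: {Moving, DoorClosed, Ground, DoorOpen}.
States satisfying AF EX alarm: {Moving, Floor2, DoorClosed, Ground, DoorOpen}.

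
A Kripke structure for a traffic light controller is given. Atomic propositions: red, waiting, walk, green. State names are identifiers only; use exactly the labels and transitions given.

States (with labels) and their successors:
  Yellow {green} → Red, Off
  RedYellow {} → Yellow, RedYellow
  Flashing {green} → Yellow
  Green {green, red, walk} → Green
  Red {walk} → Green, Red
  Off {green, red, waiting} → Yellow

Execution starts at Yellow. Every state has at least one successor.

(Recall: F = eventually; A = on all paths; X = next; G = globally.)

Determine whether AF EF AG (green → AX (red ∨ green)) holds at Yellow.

Holds

States satisfying EF AG (green → AX (red ∨ green)): {Yellow, RedYellow, Flashing, Green, Red, Off}.
States satisfying AF EF AG (green → AX (red ∨ green)): {Yellow, RedYellow, Flashing, Green, Red, Off}.
Yellow ∈ Sat(AF EF AG (green → AX (red ∨ green))).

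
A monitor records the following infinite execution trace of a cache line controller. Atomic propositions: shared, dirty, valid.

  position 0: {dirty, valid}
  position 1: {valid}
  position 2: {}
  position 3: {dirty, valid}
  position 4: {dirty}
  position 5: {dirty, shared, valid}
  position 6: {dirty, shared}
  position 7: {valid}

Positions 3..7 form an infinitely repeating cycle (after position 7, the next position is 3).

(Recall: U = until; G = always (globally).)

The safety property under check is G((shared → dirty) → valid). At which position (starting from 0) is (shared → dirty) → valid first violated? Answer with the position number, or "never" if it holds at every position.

Check (shared → dirty) → valid at each position in order: 0 ✓, 1 ✓.
At position 2 the labels are {}, so (shared → dirty) → valid is false there. This is the first violation.

2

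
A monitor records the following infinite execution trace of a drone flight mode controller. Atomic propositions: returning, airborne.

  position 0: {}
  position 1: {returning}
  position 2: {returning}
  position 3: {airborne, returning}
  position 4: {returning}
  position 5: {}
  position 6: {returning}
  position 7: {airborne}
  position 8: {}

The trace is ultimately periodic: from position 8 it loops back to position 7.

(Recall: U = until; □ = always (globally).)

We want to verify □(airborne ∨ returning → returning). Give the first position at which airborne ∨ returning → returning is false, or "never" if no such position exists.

7

Check airborne ∨ returning → returning at each position in order: 0 ✓, 1 ✓, 2 ✓, 3 ✓, 4 ✓, 5 ✓, 6 ✓.
At position 7 the labels are {airborne}, so airborne ∨ returning → returning is false there. This is the first violation.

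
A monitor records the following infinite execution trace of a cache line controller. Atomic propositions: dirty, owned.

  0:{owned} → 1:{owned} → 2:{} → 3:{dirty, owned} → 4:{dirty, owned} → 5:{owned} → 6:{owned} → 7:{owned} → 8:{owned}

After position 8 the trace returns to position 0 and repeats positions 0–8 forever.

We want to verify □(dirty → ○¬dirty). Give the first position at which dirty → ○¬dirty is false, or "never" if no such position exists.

Check dirty → ○¬dirty at each position in order: 0 ✓, 1 ✓, 2 ✓.
At position 3 the labels are {dirty, owned} and the next position 4 has {dirty, owned}, so dirty → ○¬dirty is false there. This is the first violation.

3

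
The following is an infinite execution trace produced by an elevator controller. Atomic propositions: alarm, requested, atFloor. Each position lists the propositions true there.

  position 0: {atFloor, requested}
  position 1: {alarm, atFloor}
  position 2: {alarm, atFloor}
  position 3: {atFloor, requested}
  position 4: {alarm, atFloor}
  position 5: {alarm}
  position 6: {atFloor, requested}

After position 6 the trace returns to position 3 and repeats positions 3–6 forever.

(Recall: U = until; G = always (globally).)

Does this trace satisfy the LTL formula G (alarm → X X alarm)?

No

alarm → X X alarm must hold at every position from 0 onward. It fails at position 1, so G (alarm → X X alarm) is false.
Positions where alarm holds: 1, 2, 4, 5.
Check X X alarm at each: 1→fails, 2→ok, 4→fails, 5→fails.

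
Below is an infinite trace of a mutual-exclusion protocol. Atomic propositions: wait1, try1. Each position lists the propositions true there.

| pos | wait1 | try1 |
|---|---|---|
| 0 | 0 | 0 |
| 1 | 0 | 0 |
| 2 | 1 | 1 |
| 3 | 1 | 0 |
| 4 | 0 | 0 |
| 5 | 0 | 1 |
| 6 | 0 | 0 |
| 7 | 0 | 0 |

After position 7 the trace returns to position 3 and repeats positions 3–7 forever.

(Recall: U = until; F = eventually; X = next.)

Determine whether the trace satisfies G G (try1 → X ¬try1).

G (try1 → X ¬try1) holds at every position 0..7, and those are all positions ever visited, so G G (try1 → X ¬try1) holds.

Yes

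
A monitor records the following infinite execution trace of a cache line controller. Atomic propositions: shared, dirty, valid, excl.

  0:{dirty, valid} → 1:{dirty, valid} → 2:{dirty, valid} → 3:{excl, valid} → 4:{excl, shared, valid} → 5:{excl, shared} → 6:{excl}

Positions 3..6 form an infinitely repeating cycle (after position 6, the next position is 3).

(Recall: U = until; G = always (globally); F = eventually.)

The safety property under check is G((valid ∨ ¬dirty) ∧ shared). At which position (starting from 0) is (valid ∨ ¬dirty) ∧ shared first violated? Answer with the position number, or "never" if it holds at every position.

0

At position 0 the labels are {dirty, valid}, so (valid ∨ ¬dirty) ∧ shared is false there. This is the first violation.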